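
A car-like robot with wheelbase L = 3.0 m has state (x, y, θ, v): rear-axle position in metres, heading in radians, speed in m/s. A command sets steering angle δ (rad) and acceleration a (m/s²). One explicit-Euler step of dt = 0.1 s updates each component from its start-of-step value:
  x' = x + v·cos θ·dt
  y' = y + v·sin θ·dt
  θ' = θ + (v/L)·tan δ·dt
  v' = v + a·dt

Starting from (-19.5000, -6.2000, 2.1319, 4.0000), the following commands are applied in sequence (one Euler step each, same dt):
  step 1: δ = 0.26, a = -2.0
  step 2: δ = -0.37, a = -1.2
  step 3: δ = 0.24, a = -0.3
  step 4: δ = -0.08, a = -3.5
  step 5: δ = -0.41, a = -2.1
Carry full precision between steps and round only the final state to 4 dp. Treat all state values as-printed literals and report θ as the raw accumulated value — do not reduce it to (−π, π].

after step 1 (δ=0.26, a=-2.0): (-19.712848, -5.861333, 2.167370, 3.800000)
after step 2 (δ=-0.37, a=-1.2): (-19.926337, -5.546972, 2.118240, 3.680000)
after step 3 (δ=0.24, a=-0.3): (-20.117883, -5.232752, 2.148259, 3.650000)
after step 4 (δ=-0.08, a=-3.5): (-20.317136, -4.926937, 2.138505, 3.300000)
after step 5 (δ=-0.41, a=-2.1): (-20.494578, -4.648702, 2.090695, 3.090000)

(-20.4946, -4.6487, 2.0907, 3.0900)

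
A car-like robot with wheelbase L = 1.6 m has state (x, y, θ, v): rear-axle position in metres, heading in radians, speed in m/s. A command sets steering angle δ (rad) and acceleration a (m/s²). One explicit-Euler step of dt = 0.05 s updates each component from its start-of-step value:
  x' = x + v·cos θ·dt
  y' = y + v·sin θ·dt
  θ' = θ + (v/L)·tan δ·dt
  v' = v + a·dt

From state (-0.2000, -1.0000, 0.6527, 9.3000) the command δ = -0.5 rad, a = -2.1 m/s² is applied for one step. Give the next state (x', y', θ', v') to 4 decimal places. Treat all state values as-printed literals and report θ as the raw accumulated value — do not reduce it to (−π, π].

x' = -0.2000 + 9.3000·cos(0.6527)·0.05 = 0.1694
y' = -1.0000 + 9.3000·sin(0.6527)·0.05 = -0.7176
θ' = 0.6527 + (9.3000/1.6)·tan(-0.5)·0.05 = 0.4939
v' = 9.3000 − 2.1000·0.05 = 9.1950

(0.1694, -0.7176, 0.4939, 9.1950)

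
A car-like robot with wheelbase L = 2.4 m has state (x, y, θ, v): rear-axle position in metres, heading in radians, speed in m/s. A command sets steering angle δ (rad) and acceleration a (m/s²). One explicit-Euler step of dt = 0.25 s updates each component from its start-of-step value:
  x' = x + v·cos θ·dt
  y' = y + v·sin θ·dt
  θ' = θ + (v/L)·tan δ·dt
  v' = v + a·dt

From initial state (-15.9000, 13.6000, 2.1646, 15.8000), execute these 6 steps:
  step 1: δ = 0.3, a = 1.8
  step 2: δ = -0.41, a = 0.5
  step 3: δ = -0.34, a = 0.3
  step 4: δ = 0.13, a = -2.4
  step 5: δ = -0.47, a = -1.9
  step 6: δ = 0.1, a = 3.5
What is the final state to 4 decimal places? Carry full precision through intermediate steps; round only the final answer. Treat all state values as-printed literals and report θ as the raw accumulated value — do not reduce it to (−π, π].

after step 1 (δ=0.3, a=1.8): (-18.110095, 16.873833, 2.673716, 16.250000)
after step 2 (δ=-0.41, a=0.5): (-21.735989, 18.705989, 1.938012, 16.375000)
after step 3 (δ=-0.34, a=0.3): (-23.205720, 22.526811, 1.334633, 16.450000)
after step 4 (δ=0.13, a=-2.4): (-22.243500, 26.525159, 1.558657, 15.850000)
after step 5 (δ=-0.47, a=-1.9): (-22.195397, 30.487367, 0.719984, 15.375000)
after step 6 (δ=0.1, a=3.5): (-19.305603, 33.021830, 0.880676, 16.250000)

(-19.3056, 33.0218, 0.8807, 16.2500)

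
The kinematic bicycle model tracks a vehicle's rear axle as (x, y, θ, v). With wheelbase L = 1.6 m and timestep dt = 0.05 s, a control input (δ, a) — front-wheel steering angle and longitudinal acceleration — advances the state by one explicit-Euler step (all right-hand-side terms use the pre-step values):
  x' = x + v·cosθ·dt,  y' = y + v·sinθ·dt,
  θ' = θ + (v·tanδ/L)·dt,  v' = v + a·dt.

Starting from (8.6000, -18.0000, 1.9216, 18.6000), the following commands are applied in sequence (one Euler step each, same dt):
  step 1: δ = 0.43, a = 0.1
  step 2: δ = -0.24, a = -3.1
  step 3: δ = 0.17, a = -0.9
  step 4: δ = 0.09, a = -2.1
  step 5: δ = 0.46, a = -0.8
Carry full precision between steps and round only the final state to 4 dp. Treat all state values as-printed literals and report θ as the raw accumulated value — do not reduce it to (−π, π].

(6.2841, -14.0335, 2.4801, 18.2600)

after step 1 (δ=0.43, a=0.1): (8.280403, -17.126640, 2.188173, 18.605000)
after step 2 (δ=-0.24, a=-3.1): (7.741883, -16.368114, 2.045894, 18.450000)
after step 3 (δ=0.17, a=-0.9): (7.319908, -15.547783, 2.144865, 18.405000)
after step 4 (δ=0.09, a=-2.1): (6.820164, -14.775050, 2.196769, 18.300000)
after step 5 (δ=0.46, a=-0.8): (6.284079, -14.033540, 2.480104, 18.260000)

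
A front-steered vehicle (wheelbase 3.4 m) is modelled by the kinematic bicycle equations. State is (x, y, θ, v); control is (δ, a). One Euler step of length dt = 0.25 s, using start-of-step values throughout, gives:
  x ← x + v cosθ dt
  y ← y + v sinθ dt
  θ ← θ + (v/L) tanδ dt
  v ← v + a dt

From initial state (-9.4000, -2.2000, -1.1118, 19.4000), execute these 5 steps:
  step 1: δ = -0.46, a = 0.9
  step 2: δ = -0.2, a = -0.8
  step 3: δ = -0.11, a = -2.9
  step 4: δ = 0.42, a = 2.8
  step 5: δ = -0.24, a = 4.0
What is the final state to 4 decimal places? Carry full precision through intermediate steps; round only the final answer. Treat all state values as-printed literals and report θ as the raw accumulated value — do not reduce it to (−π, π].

(-14.3636, -23.8836, -2.0039, 20.4000)

after step 1 (δ=-0.46, a=0.9): (-7.251215, -6.548013, -1.818543, 19.625000)
after step 2 (δ=-0.2, a=-0.8): (-8.454326, -11.304463, -2.111057, 19.425000)
after step 3 (δ=-0.11, a=-2.9): (-10.952183, -15.469061, -2.268807, 18.700000)
after step 4 (δ=0.42, a=2.8): (-13.956783, -19.050681, -1.654770, 19.400000)
after step 5 (δ=-0.24, a=4.0): (-14.363578, -23.883591, -2.003851, 20.400000)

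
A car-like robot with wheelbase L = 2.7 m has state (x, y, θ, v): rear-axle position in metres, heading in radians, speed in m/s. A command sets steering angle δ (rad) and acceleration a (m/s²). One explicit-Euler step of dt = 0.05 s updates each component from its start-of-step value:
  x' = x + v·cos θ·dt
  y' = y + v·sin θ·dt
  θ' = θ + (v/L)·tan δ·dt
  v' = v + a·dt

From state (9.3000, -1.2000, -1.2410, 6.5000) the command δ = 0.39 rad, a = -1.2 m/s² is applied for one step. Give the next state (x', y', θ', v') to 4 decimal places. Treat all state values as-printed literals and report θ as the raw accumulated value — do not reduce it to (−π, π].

x' = 9.3000 + 6.5000·cos(-1.2410)·0.05 = 9.4053
y' = -1.2000 + 6.5000·sin(-1.2410)·0.05 = -1.5075
θ' = -1.2410 + (6.5000/2.7)·tan(0.39)·0.05 = -1.1915
v' = 6.5000 − 1.2000·0.05 = 6.4400

(9.4053, -1.5075, -1.1915, 6.4400)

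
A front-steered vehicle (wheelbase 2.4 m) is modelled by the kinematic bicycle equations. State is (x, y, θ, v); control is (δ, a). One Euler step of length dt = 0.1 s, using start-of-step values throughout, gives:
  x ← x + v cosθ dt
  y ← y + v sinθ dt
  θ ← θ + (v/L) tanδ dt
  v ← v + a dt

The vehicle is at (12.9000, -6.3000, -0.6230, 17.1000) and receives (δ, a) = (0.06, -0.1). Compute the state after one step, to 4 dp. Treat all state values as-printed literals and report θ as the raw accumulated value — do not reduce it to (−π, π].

(14.2887, -7.2977, -0.5802, 17.0900)

x' = 12.9000 + 17.1000·cos(-0.6230)·0.1 = 14.2887
y' = -6.3000 + 17.1000·sin(-0.6230)·0.1 = -7.2977
θ' = -0.6230 + (17.1000/2.4)·tan(0.06)·0.1 = -0.5802
v' = 17.1000 − 0.1000·0.1 = 17.0900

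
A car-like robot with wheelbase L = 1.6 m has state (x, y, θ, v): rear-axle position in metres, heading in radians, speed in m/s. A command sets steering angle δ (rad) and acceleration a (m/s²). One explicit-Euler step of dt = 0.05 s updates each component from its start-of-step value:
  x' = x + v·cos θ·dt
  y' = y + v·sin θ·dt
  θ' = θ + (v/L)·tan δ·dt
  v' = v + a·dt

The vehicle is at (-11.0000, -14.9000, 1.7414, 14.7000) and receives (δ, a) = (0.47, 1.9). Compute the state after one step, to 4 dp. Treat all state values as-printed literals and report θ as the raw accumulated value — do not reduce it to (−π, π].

x' = -11.0000 + 14.7000·cos(1.7414)·0.05 = -11.1248
y' = -14.9000 + 14.7000·sin(1.7414)·0.05 = -14.1757
θ' = 1.7414 + (14.7000/1.6)·tan(0.47)·0.05 = 1.9747
v' = 14.7000 + 1.9000·0.05 = 14.7950

(-11.1248, -14.1757, 1.9747, 14.7950)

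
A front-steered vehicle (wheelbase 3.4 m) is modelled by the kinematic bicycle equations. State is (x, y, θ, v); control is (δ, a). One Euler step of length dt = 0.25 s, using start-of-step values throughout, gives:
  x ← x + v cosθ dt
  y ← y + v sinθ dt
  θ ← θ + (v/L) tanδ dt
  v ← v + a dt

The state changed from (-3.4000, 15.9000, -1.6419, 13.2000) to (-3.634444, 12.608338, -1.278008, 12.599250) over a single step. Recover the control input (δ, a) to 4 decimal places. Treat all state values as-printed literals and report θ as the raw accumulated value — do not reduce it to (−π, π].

δ = 0.3587, a = -2.4030

a = (v'−v)/dt = (-0.600750)/0.25 = -2.4030
Δθ = θ'−θ = 0.363892;  (v·dt/L) = 13.2000·0.25/3.4 = 0.970588
tan δ = Δθ·L/(v·dt) = 0.374919  →  δ = 0.3587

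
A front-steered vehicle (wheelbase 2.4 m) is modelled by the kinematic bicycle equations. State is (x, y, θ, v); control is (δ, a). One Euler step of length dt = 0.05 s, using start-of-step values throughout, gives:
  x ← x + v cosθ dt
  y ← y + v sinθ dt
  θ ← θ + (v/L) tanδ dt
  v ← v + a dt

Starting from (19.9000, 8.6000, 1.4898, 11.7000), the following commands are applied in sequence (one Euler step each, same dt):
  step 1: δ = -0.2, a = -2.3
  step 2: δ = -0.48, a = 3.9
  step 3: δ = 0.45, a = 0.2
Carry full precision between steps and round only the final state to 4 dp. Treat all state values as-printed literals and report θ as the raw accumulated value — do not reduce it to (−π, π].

after step 1 (δ=-0.2, a=-2.3): (19.947331, 9.183082, 1.440389, 11.585000)
after step 2 (δ=-0.48, a=3.9): (20.022655, 9.757414, 1.314738, 11.780000)
after step 3 (δ=0.45, a=0.2): (20.171831, 10.327210, 1.433288, 11.790000)

(20.1718, 10.3272, 1.4333, 11.7900)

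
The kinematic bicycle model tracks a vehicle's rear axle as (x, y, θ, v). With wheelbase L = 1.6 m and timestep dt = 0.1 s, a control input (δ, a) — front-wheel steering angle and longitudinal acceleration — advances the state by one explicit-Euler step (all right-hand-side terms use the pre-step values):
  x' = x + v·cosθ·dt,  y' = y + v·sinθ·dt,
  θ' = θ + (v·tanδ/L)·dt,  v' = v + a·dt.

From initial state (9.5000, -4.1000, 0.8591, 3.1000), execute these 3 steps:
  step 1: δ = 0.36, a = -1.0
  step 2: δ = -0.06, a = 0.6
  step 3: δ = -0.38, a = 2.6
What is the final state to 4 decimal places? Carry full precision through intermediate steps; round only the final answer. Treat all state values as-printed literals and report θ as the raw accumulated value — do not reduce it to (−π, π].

(10.0665, -3.3808, 0.8444, 3.3200)

after step 1 (δ=0.36, a=-1.0): (9.702467, -3.865251, 0.932028, 3.000000)
after step 2 (δ=-0.06, a=0.6): (9.881329, -3.624402, 0.920765, 3.060000)
after step 3 (δ=-0.38, a=2.6): (10.066524, -3.380806, 0.844377, 3.320000)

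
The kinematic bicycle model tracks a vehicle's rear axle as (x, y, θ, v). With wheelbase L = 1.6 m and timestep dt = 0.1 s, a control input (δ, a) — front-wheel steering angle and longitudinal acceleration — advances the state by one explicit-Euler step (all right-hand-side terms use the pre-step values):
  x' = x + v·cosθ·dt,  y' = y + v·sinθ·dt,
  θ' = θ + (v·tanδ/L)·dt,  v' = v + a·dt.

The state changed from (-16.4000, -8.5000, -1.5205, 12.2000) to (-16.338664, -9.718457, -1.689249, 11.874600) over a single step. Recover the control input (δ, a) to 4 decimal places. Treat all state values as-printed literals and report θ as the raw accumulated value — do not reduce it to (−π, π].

δ = -0.2178, a = -3.2540

a = (v'−v)/dt = (-0.325400)/0.1 = -3.2540
Δθ = θ'−θ = -0.168749;  (v·dt/L) = 12.2000·0.1/1.6 = 0.762500
tan δ = Δθ·L/(v·dt) = -0.221310  →  δ = -0.2178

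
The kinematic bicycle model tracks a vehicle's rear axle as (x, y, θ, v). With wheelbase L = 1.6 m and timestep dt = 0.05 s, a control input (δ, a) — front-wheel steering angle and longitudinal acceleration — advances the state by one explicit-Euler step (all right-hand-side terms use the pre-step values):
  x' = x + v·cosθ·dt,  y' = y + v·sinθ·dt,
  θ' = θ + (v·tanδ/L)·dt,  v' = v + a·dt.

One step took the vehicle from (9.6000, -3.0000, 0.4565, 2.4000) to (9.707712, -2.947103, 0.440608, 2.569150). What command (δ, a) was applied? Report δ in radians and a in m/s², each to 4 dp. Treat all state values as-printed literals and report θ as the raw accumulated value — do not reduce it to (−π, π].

a = (v'−v)/dt = (0.169150)/0.05 = 3.3830
Δθ = θ'−θ = -0.015892;  (v·dt/L) = 2.4000·0.05/1.6 = 0.075000
tan δ = Δθ·L/(v·dt) = -0.211893  →  δ = -0.2088

δ = -0.2088, a = 3.3830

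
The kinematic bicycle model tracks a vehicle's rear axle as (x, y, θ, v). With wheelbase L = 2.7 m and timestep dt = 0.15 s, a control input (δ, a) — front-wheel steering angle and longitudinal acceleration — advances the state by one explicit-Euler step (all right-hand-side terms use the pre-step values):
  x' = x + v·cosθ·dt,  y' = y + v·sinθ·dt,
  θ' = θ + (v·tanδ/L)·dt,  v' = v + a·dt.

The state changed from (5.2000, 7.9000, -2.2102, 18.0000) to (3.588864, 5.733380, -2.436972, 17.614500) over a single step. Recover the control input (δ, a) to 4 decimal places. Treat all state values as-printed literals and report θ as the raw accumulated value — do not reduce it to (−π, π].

a = (v'−v)/dt = (-0.385500)/0.15 = -2.5700
Δθ = θ'−θ = -0.226772;  (v·dt/L) = 18.0000·0.15/2.7 = 1.000000
tan δ = Δθ·L/(v·dt) = -0.226772  →  δ = -0.2230

δ = -0.2230, a = -2.5700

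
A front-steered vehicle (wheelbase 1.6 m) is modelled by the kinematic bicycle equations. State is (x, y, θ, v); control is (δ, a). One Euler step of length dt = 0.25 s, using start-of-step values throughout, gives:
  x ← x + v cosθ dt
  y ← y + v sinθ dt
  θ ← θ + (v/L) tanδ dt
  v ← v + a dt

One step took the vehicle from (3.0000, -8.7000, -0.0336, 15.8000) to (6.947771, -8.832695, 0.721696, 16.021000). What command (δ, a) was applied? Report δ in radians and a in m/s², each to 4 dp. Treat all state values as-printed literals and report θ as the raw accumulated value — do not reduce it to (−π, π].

δ = 0.2969, a = 0.8840

a = (v'−v)/dt = (0.221000)/0.25 = 0.8840
Δθ = θ'−θ = 0.755296;  (v·dt/L) = 15.8000·0.25/1.6 = 2.468750
tan δ = Δθ·L/(v·dt) = 0.305943  →  δ = 0.2969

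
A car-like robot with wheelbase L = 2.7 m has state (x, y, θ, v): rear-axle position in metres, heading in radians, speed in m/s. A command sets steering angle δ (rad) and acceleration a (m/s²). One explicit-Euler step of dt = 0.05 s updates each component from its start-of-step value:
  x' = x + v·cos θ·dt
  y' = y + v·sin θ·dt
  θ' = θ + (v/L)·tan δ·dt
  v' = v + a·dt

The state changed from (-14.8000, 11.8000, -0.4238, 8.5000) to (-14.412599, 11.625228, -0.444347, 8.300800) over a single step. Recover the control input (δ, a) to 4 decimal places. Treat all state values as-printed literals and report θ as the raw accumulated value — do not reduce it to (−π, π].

a = (v'−v)/dt = (-0.199200)/0.05 = -3.9840
Δθ = θ'−θ = -0.020547;  (v·dt/L) = 8.5000·0.05/2.7 = 0.157407
tan δ = Δθ·L/(v·dt) = -0.130534  →  δ = -0.1298

δ = -0.1298, a = -3.9840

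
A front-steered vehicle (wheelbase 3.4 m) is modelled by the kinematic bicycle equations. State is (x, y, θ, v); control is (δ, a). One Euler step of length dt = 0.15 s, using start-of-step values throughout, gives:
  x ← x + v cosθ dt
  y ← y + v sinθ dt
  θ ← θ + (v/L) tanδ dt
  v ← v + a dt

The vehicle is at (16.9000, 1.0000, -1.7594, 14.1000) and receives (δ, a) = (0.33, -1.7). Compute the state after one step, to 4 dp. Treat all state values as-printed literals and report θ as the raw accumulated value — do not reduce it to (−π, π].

x' = 16.9000 + 14.1000·cos(-1.7594)·0.15 = 16.5035
y' = 1.0000 + 14.1000·sin(-1.7594)·0.15 = -1.0775
θ' = -1.7594 + (14.1000/3.4)·tan(0.33)·0.15 = -1.5463
v' = 14.1000 − 1.7000·0.15 = 13.8450

(16.5035, -1.0775, -1.5463, 13.8450)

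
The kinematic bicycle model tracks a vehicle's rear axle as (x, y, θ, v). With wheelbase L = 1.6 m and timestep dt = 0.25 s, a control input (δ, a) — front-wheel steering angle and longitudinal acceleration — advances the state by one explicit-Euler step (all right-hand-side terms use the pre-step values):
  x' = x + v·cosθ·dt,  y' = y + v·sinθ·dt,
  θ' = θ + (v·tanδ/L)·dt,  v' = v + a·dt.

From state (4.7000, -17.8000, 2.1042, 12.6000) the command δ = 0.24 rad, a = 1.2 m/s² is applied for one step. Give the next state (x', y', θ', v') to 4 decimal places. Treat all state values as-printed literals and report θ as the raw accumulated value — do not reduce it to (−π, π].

x' = 4.7000 + 12.6000·cos(2.1042)·0.25 = 3.0983
y' = -17.8000 + 12.6000·sin(2.1042)·0.25 = -15.0876
θ' = 2.1042 + (12.6000/1.6)·tan(0.24)·0.25 = 2.5860
v' = 12.6000 + 1.2000·0.25 = 12.9000

(3.0983, -15.0876, 2.5860, 12.9000)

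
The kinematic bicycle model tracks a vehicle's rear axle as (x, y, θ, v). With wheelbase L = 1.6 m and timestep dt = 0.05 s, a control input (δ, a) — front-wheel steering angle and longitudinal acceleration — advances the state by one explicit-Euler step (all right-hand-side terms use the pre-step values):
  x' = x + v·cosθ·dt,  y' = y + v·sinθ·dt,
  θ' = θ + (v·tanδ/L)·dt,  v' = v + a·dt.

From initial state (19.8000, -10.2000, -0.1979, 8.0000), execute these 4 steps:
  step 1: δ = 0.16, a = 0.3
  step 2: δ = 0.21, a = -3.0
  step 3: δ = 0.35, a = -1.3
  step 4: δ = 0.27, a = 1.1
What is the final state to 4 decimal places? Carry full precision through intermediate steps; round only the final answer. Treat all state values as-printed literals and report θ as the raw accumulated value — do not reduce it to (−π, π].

(21.3691, -10.3881, 0.0530, 7.8550)

after step 1 (δ=0.16, a=0.3): (20.192193, -10.278644, -0.157555, 8.015000)
after step 2 (δ=0.21, a=-3.0): (20.587979, -10.341524, -0.104170, 7.865000)
after step 3 (δ=0.35, a=-1.3): (20.979097, -10.382414, -0.014452, 7.800000)
after step 4 (δ=0.27, a=1.1): (21.369056, -10.388051, 0.053007, 7.855000)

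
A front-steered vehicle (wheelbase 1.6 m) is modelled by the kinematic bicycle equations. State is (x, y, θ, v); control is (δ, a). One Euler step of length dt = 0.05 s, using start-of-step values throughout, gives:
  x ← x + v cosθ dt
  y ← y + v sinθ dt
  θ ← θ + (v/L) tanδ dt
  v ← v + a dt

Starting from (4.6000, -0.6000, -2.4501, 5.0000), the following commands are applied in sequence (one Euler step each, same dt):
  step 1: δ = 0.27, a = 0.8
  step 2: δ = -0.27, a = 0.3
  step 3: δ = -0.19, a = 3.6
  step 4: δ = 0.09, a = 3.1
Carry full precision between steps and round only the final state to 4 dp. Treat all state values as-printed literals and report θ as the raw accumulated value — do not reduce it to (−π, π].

after step 1 (δ=0.27, a=0.8): (4.407426, -0.759422, -2.406857, 5.040000)
after step 2 (δ=-0.27, a=0.3): (4.220440, -0.928361, -2.450446, 5.055000)
after step 3 (δ=-0.19, a=3.6): (4.025692, -1.089469, -2.480826, 5.235000)
after step 4 (δ=0.09, a=3.1): (3.819035, -1.250110, -2.466063, 5.390000)

(3.8190, -1.2501, -2.4661, 5.3900)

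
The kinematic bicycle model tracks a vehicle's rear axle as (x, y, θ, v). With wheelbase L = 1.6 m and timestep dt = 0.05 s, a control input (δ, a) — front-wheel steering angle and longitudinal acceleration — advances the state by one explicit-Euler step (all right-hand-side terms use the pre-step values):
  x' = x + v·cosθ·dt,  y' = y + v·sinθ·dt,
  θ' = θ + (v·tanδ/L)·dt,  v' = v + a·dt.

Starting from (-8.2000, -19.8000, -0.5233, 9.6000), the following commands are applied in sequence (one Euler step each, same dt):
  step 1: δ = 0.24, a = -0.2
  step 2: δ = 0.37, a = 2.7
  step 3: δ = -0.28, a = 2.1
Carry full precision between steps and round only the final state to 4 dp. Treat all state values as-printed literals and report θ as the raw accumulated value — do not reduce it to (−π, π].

after step 1 (δ=0.24, a=-0.2): (-7.784236, -20.039876, -0.449885, 9.590000)
after step 2 (δ=0.37, a=2.7): (-7.352448, -20.248392, -0.333647, 9.725000)
after step 3 (δ=-0.28, a=2.1): (-6.893012, -20.407635, -0.421037, 9.830000)

(-6.8930, -20.4076, -0.4210, 9.8300)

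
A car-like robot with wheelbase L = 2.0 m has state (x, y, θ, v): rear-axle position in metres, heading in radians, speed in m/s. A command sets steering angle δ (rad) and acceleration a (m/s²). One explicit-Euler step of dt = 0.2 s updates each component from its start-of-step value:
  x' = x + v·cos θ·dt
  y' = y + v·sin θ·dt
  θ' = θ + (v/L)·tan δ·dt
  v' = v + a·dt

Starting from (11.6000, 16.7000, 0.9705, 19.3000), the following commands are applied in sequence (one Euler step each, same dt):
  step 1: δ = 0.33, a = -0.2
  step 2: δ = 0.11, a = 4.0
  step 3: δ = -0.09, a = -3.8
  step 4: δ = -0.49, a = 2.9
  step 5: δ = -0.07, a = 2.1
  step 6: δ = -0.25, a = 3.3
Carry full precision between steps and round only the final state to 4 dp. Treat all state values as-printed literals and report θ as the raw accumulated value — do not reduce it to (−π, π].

(18.8839, 35.7178, -0.0239, 20.9600)

after step 1 (δ=0.33, a=-0.2): (13.780464, 19.885149, 1.631573, 19.260000)
after step 2 (δ=0.11, a=4.0): (13.546496, 23.730037, 1.844292, 20.060000)
after step 3 (δ=-0.09, a=-3.8): (12.462861, 27.592922, 1.663263, 19.300000)
after step 4 (δ=-0.49, a=2.9): (12.106450, 31.436432, 0.633823, 19.880000)
after step 5 (δ=-0.07, a=2.1): (15.310187, 33.791139, 0.494436, 20.300000)
after step 6 (δ=-0.25, a=3.3): (18.883948, 35.717751, -0.023908, 20.960000)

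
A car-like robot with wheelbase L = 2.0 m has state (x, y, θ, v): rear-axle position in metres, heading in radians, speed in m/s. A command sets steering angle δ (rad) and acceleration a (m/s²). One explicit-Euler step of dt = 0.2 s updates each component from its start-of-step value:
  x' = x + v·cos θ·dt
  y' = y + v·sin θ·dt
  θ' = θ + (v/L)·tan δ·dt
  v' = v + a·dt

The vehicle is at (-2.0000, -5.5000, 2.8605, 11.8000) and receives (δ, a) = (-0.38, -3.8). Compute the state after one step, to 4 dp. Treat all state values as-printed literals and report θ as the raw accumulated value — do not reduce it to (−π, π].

x' = -2.0000 + 11.8000·cos(2.8605)·0.2 = -4.2674
y' = -5.5000 + 11.8000·sin(2.8605)·0.2 = -4.8453
θ' = 2.8605 + (11.8000/2.0)·tan(-0.38)·0.2 = 2.3892
v' = 11.8000 − 3.8000·0.2 = 11.0400

(-4.2674, -4.8453, 2.3892, 11.0400)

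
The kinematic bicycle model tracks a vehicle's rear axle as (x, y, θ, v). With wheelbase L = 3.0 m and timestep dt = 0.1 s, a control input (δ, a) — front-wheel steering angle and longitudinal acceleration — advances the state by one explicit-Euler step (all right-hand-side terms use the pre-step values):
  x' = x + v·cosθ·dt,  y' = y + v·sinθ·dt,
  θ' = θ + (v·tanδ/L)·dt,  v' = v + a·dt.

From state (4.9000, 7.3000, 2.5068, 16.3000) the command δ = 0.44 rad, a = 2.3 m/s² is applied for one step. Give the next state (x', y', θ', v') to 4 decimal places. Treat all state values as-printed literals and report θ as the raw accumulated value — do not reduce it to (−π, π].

x' = 4.9000 + 16.3000·cos(2.5068)·0.1 = 3.5875
y' = 7.3000 + 16.3000·sin(2.5068)·0.1 = 8.2666
θ' = 2.5068 + (16.3000/3.0)·tan(0.44)·0.1 = 2.7626
v' = 16.3000 + 2.3000·0.1 = 16.5300

(3.5875, 8.2666, 2.7626, 16.5300)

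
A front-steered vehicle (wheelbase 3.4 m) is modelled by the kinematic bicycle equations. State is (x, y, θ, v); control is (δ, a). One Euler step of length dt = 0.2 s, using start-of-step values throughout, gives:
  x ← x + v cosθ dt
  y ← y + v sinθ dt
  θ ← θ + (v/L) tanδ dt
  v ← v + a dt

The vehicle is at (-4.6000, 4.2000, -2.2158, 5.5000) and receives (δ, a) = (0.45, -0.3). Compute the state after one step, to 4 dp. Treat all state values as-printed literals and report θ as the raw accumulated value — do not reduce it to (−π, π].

(-5.2613, 3.3210, -2.0595, 5.4400)

x' = -4.6000 + 5.5000·cos(-2.2158)·0.2 = -5.2613
y' = 4.2000 + 5.5000·sin(-2.2158)·0.2 = 3.3210
θ' = -2.2158 + (5.5000/3.4)·tan(0.45)·0.2 = -2.0595
v' = 5.5000 − 0.3000·0.2 = 5.4400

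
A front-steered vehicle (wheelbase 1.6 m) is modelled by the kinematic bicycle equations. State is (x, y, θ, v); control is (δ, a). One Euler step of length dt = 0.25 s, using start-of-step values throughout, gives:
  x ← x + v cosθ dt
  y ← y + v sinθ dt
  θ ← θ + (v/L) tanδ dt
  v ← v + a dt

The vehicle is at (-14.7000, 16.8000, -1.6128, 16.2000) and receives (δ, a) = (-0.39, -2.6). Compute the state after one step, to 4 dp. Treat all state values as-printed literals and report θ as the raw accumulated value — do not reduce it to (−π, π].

(-14.8701, 12.7536, -2.6533, 15.5500)

x' = -14.7000 + 16.2000·cos(-1.6128)·0.25 = -14.8701
y' = 16.8000 + 16.2000·sin(-1.6128)·0.25 = 12.7536
θ' = -1.6128 + (16.2000/1.6)·tan(-0.39)·0.25 = -2.6533
v' = 16.2000 − 2.6000·0.25 = 15.5500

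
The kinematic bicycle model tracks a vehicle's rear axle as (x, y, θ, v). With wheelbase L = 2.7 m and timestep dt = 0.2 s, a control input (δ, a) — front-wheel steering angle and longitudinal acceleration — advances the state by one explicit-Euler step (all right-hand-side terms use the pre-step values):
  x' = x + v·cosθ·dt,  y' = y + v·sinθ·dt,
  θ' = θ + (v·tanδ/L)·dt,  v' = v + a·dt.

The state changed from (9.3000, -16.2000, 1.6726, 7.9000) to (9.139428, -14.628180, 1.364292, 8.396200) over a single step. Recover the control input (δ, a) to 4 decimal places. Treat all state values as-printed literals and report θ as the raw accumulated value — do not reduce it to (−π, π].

δ = -0.4849, a = 2.4810

a = (v'−v)/dt = (0.496200)/0.2 = 2.4810
Δθ = θ'−θ = -0.308308;  (v·dt/L) = 7.9000·0.2/2.7 = 0.585185
tan δ = Δθ·L/(v·dt) = -0.526855  →  δ = -0.4849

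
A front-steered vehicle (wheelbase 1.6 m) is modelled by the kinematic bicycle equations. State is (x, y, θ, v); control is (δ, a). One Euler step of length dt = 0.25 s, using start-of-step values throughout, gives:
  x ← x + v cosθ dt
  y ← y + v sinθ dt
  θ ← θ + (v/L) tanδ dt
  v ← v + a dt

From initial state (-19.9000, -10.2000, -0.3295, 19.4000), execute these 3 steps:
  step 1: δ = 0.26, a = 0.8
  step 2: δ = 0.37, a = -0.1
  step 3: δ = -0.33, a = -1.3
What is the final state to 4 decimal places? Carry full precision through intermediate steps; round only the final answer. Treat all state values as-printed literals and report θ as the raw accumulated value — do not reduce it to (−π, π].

after step 1 (δ=0.26, a=0.8): (-15.310909, -11.769314, 0.476878, 19.600000)
after step 2 (δ=0.37, a=-0.1): (-10.957591, -9.520177, 1.664709, 19.575000)
after step 3 (δ=-0.33, a=-1.3): (-11.416499, -4.647992, 0.617064, 19.250000)

(-11.4165, -4.6480, 0.6171, 19.2500)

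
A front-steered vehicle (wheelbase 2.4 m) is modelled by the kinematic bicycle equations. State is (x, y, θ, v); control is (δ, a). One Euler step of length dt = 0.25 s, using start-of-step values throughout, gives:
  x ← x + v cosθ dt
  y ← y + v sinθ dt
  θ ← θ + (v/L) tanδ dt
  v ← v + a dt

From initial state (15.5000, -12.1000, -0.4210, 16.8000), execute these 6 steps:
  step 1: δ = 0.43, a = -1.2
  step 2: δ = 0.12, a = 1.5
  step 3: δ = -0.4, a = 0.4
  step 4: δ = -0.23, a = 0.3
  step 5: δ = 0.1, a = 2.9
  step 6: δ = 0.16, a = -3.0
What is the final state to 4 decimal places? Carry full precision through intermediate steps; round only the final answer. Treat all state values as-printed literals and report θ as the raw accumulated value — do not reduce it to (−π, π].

(38.5652, -14.5743, -0.0914, 17.0250)

after step 1 (δ=0.43, a=-1.2): (19.333259, -13.816428, 0.381587, 16.500000)
after step 2 (δ=0.12, a=1.5): (23.161568, -12.280304, 0.588833, 16.875000)
after step 3 (δ=-0.4, a=0.4): (26.669837, -9.937251, -0.154359, 16.975000)
after step 4 (δ=-0.23, a=0.3): (30.863130, -10.589712, -0.568378, 17.050000)
after step 5 (δ=0.1, a=2.9): (34.455460, -12.884069, -0.390179, 17.775000)
after step 6 (δ=0.16, a=-3.0): (38.565221, -14.574268, -0.091375, 17.025000)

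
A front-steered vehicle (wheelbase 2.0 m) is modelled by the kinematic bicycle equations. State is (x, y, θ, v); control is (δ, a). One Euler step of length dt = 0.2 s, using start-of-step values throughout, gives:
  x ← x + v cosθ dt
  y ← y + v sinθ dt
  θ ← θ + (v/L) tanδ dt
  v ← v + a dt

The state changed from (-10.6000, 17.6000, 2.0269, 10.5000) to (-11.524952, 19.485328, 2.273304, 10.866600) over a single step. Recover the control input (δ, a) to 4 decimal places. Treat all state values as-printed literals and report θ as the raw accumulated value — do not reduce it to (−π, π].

a = (v'−v)/dt = (0.366600)/0.2 = 1.8330
Δθ = θ'−θ = 0.246404;  (v·dt/L) = 10.5000·0.2/2.0 = 1.050000
tan δ = Δθ·L/(v·dt) = 0.234670  →  δ = 0.2305

δ = 0.2305, a = 1.8330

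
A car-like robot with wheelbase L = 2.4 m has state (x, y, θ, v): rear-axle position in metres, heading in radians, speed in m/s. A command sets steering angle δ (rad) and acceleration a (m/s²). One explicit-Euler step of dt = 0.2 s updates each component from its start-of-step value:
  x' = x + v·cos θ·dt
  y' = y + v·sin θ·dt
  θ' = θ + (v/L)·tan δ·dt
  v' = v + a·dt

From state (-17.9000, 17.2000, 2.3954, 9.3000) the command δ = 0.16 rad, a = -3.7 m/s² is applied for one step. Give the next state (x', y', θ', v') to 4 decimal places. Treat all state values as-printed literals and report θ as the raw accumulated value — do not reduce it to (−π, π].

x' = -17.9000 + 9.3000·cos(2.3954)·0.2 = -19.2658
y' = 17.2000 + 9.3000·sin(2.3954)·0.2 = 18.4627
θ' = 2.3954 + (9.3000/2.4)·tan(0.16)·0.2 = 2.5205
v' = 9.3000 − 3.7000·0.2 = 8.5600

(-19.2658, 18.4627, 2.5205, 8.5600)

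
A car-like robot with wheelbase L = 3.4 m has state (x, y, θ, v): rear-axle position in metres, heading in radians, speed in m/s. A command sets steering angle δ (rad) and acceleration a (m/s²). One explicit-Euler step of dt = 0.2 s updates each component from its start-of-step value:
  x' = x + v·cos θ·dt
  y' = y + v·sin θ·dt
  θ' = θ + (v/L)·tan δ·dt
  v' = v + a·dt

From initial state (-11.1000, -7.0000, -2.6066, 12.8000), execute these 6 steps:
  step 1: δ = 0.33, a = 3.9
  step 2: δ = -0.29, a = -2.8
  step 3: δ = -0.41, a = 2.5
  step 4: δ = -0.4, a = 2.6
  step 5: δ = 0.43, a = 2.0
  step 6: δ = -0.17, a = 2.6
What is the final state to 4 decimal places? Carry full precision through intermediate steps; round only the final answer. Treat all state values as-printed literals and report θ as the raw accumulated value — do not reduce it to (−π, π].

(-25.6374, -12.6385, -3.0232, 14.9600)

after step 1 (δ=0.33, a=3.9): (-13.302297, -8.305177, -2.348699, 13.580000)
after step 2 (δ=-0.29, a=-2.8): (-15.208350, -10.240020, -2.587078, 13.020000)
after step 3 (δ=-0.41, a=2.5): (-17.422157, -11.611106, -2.919954, 13.520000)
after step 4 (δ=-0.4, a=2.6): (-20.060013, -12.205521, -3.256199, 14.040000)
after step 5 (δ=0.43, a=2.0): (-22.849592, -11.884409, -2.877432, 14.440000)
after step 6 (δ=-0.17, a=2.6): (-25.637414, -12.638462, -3.023240, 14.960000)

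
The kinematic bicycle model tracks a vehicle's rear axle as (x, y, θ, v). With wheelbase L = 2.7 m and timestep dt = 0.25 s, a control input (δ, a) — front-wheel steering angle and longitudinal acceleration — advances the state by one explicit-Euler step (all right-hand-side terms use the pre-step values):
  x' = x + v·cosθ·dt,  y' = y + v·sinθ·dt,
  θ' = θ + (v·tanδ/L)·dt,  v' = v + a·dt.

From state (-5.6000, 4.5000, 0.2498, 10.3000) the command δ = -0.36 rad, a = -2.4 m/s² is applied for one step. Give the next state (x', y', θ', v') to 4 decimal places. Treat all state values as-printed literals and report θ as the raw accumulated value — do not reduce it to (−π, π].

x' = -5.6000 + 10.3000·cos(0.2498)·0.25 = -3.1049
y' = 4.5000 + 10.3000·sin(0.2498)·0.25 = 5.1366
θ' = 0.2498 + (10.3000/2.7)·tan(-0.36)·0.25 = -0.1092
v' = 10.3000 − 2.4000·0.25 = 9.7000

(-3.1049, 5.1366, -0.1092, 9.7000)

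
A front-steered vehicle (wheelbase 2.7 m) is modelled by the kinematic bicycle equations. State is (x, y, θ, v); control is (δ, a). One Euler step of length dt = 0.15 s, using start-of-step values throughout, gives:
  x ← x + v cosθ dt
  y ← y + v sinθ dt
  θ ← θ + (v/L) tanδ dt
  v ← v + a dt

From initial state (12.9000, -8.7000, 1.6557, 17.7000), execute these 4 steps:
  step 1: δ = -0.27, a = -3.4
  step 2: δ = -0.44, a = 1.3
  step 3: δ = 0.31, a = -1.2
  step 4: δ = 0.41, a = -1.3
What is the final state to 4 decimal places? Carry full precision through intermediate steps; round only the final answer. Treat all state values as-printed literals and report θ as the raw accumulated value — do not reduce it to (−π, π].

after step 1 (δ=-0.27, a=-3.4): (12.674851, -6.054564, 1.383554, 17.190000)
after step 2 (δ=-0.44, a=1.3): (13.154838, -3.521132, 0.933959, 17.385000)
after step 3 (δ=0.31, a=-1.2): (14.705552, -1.424552, 1.243342, 17.205000)
after step 4 (δ=0.41, a=-1.3): (15.535607, 1.019068, 1.658777, 17.010000)

(15.5356, 1.0191, 1.6588, 17.0100)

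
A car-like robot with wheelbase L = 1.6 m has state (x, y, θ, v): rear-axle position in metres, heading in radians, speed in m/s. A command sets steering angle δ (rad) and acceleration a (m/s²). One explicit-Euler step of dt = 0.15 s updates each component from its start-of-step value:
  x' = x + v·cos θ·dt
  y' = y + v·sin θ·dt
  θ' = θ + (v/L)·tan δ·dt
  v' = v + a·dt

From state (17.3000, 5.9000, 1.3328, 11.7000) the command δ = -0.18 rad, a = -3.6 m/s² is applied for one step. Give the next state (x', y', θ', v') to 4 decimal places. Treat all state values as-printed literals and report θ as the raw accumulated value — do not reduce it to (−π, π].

(17.7138, 7.6055, 1.1332, 11.1600)

x' = 17.3000 + 11.7000·cos(1.3328)·0.15 = 17.7138
y' = 5.9000 + 11.7000·sin(1.3328)·0.15 = 7.6055
θ' = 1.3328 + (11.7000/1.6)·tan(-0.18)·0.15 = 1.1332
v' = 11.7000 − 3.6000·0.15 = 11.1600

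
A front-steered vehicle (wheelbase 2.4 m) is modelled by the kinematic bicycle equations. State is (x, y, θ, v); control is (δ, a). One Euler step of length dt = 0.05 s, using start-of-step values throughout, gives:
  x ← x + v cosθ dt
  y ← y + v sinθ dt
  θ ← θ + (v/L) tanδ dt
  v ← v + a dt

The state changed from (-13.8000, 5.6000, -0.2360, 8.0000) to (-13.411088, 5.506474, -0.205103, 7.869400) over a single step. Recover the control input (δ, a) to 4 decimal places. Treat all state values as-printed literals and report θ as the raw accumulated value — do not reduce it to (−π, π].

a = (v'−v)/dt = (-0.130600)/0.05 = -2.6120
Δθ = θ'−θ = 0.030897;  (v·dt/L) = 8.0000·0.05/2.4 = 0.166667
tan δ = Δθ·L/(v·dt) = 0.185382  →  δ = 0.1833

δ = 0.1833, a = -2.6120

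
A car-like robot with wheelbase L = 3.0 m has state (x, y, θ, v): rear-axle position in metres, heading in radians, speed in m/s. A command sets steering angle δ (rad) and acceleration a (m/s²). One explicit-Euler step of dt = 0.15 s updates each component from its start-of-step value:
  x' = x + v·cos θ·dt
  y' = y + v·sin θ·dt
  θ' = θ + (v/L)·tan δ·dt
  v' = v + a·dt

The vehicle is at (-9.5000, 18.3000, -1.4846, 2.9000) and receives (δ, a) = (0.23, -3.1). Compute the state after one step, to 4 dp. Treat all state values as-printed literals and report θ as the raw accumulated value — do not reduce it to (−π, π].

(-9.4626, 17.8666, -1.4506, 2.4350)

x' = -9.5000 + 2.9000·cos(-1.4846)·0.15 = -9.4626
y' = 18.3000 + 2.9000·sin(-1.4846)·0.15 = 17.8666
θ' = -1.4846 + (2.9000/3.0)·tan(0.23)·0.15 = -1.4506
v' = 2.9000 − 3.1000·0.15 = 2.4350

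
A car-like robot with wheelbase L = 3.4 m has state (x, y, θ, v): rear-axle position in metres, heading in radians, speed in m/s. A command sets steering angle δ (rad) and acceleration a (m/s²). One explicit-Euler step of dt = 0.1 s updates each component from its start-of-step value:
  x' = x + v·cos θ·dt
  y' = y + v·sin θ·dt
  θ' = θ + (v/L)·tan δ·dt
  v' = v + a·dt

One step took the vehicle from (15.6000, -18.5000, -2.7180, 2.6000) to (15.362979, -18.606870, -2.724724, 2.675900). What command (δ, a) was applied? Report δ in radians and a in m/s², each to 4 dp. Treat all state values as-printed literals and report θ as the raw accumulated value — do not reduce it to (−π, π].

a = (v'−v)/dt = (0.075900)/0.1 = 0.7590
Δθ = θ'−θ = -0.006724;  (v·dt/L) = 2.6000·0.1/3.4 = 0.076471
tan δ = Δθ·L/(v·dt) = -0.087929  →  δ = -0.0877

δ = -0.0877, a = 0.7590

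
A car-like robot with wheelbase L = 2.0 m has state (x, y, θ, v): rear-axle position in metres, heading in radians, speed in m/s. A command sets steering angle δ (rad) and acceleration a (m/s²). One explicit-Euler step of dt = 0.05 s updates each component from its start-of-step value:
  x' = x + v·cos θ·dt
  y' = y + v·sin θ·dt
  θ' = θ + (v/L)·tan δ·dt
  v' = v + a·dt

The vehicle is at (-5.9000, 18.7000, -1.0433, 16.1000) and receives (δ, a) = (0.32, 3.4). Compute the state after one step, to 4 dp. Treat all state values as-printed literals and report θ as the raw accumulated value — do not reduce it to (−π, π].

x' = -5.9000 + 16.1000·cos(-1.0433)·0.05 = -5.4948
y' = 18.7000 + 16.1000·sin(-1.0433)·0.05 = 18.0044
θ' = -1.0433 + (16.1000/2.0)·tan(0.32)·0.05 = -0.9099
v' = 16.1000 + 3.4000·0.05 = 16.2700

(-5.4948, 18.0044, -0.9099, 16.2700)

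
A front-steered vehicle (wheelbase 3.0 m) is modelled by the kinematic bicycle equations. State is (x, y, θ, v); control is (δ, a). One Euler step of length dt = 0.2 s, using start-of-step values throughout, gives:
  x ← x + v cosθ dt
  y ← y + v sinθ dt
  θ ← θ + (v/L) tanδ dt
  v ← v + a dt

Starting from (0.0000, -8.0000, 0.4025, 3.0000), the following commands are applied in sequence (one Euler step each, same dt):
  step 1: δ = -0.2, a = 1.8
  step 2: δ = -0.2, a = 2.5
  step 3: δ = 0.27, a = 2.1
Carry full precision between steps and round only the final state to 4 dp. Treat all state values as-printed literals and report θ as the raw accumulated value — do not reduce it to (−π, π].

(1.9142, -7.2867, 0.3878, 4.2800)

after step 1 (δ=-0.2, a=1.8): (0.552051, -7.764968, 0.361958, 3.360000)
after step 2 (δ=-0.2, a=2.5): (1.180509, -7.527009, 0.316551, 3.860000)
after step 3 (δ=0.27, a=2.1): (1.914152, -7.286692, 0.387770, 4.280000)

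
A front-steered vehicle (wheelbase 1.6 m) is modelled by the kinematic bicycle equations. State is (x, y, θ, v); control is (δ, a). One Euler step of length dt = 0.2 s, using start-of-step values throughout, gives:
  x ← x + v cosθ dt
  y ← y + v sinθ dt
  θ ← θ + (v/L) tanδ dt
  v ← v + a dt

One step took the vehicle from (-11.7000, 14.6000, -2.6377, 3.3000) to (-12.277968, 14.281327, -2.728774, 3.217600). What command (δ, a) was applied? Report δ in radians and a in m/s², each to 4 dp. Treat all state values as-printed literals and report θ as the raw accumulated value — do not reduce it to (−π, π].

a = (v'−v)/dt = (-0.082400)/0.2 = -0.4120
Δθ = θ'−θ = -0.091074;  (v·dt/L) = 3.3000·0.2/1.6 = 0.412500
tan δ = Δθ·L/(v·dt) = -0.220785  →  δ = -0.2173

δ = -0.2173, a = -0.4120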